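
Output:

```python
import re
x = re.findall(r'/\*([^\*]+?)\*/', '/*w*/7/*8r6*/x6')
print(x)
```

['w', '8r6']

Matches: at [0:5] match '/*w*/', group 1 = 'w'; at [6:13] match '/*8r6*/', group 1 = '8r6'.
One capturing group, so `findall` returns just the captured substring from each match — 2 in all.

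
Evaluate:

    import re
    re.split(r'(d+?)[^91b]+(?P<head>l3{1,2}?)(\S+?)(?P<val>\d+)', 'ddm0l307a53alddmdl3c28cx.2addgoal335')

['', 'd', 'l3', '3', '5', '']

This matches one or more of a literal 'd' (lazy) (captured); then one or more of any character except [91b]; then the literal 'l', then 1 to 2 of the literal '3' (lazy) (captured as 'head'); then one or more of a non-whitespace character (lazy) (captured); then one or more of a digit (captured as 'val').
Matches to split on: at [0:36] → 'ddm0l307a53alddmdl3c28cx.2addgoal335'.
`re.split` interleaves the captured-group text with the surrounding fragments.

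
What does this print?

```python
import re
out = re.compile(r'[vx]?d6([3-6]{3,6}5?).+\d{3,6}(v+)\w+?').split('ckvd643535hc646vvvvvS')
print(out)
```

['ck', '43535', 'vvvvv', '']

Pattern: optionally one of [vx], then the literal 'd6'; then 3 to 6 of a character in [3-6], then optionally the literal '5' (captured); then one or more of any character, then 3 to 6 of a digit; then one or more of a literal 'v' (captured); then one or more of a word character (lazy).
Matches to split on: at [2:21] → 'vd643535hc646vvvvvS'.
The group in the pattern means `split` returns the separators' captures alongside the pieces.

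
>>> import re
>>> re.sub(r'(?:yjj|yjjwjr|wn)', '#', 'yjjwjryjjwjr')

'#wjr#wjr'

Branches in `(...|...)` are attempted left-to-right; the first branch that allows the whole pattern to succeed is taken.
Matches: at [0:3] → 'yjj'; at [6:9] → 'yjj'.
Every occurrence is swapped for '#'.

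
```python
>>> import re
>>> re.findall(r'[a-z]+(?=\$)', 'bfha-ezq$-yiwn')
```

Because the assertion is zero-width, the text it checks is not consumed and won't appear in the result.
Scanning left to right: at [5:8] → 'ezq'.
Since nothing is captured, `findall` lists the 1 matched substring directly.

['ezq']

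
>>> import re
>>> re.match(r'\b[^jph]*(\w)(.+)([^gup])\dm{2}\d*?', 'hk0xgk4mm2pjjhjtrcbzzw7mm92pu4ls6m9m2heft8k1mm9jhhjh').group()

'hk0xgk4mm2pjjhjtrcbzzw7mm92pu4ls6m9m2heft8k1mm'

This matches a word boundary (`\b`, zero-width); then zero or more of any character except [jph]; then a word character (captured); then one or more of any character (captured); then any character except [gup] (captured); then a digit, then exactly 2 of a literal 'm', then zero or more of a digit (lazy).
A `+?`/`*?`/`{m,n}?` starts at its minimum and grows only as far as needed for what follows to match.
With `match`, the pattern is implicitly anchored at the beginning.
The match spans [0:46] → 'hk0xgk4mm2pjjhjtrcbzzw7mm92pu4ls6m9m2heft8k1mm'.
Captured: group 1 = 'h', group 2 = 'k0xgk4mm2pjjhjtrcbzzw7mm92pu4ls6m9m2heft8', group 3 = 'k'.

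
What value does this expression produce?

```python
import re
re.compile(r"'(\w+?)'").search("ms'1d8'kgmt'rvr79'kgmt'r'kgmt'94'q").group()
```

"'1d8'"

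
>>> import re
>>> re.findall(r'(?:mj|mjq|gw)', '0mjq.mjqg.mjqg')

['mj', 'mj', 'mj']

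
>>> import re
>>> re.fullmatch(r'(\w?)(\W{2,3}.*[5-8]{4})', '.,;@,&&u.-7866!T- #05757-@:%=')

`re.fullmatch` requires the pattern to consume the entire string.
Here the string isn't matched end-to-end, so the call returns None.

None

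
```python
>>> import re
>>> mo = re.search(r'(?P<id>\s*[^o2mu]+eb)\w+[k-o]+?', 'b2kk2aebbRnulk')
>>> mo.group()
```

'aebbRnulk'

Pattern: zero or more of whitespace, then one or more of any character except [o2mu], then the literal 'eb' (captured as 'id'); then one or more of a word character; then one or more of a character in [k-o] (lazy).
The match spans [5:14] → 'aebbRnulk'.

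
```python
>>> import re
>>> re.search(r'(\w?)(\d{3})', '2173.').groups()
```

Pattern: optionally a word character (captured); then exactly 3 of a digit (captured).
`search` walks the string left to right and returns the first match it finds.
The match spans [0:4] → '2173'.
Captured: group 1 = '2', group 2 = '173'.

('2', '173')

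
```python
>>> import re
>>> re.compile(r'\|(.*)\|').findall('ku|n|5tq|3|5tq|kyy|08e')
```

['n|5tq|3|5tq|kyy']

Because there's exactly one group, `findall` drops the full match and keeps group 1 from the one hit.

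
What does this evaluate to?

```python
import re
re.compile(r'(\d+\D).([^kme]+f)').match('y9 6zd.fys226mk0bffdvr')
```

With `match`, the pattern is implicitly anchored at the beginning.
Here the string doesn't start with a match, so the call returns None.

None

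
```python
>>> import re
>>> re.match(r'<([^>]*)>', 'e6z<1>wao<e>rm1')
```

`re.match` won't scan ahead — the pattern has to work from the very first character.
Here the string doesn't start with a match, so the call returns None.

None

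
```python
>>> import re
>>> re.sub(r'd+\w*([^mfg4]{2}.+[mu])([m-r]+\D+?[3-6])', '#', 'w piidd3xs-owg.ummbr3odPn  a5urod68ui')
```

'w pii#8ui'

The pattern matches one or more of a literal 'd', then zero or more of a word character; then exactly 2 of any character except [mfg4], then one or more of any character, then one of [mu] (captured); then one or more of a character in [m-r], then one or more of a non-digit (lazy), then a character in [3-6] (captured).
Matches: at [5:34] → 'dd3xs-owg.ummbr3odPn  a5urod6'.
`sub` substitutes '#' at each match site.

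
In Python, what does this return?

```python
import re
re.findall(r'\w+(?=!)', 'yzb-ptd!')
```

Lookahead/lookbehind check context without consuming it, so the matched span excludes the asserted characters.
`findall` yields the raw match text (1 of them) because the pattern has no groups.

['ptd']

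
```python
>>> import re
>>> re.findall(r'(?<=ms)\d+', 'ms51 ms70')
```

['51', '70']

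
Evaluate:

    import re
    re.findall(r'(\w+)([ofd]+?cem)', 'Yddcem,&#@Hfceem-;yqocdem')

The pattern matches one or more of a word character (captured); then one or more of one of [ofd] (lazy), then the literal 'cem' (captured).
Walking the string: at [0:6] match 'Yddcem', groups = ('Yd', 'dcem').
With 2 capturing groups, `findall` returns a 2-tuple per match.

[('Yd', 'dcem')]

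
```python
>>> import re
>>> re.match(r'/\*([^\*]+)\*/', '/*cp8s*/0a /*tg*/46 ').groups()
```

('cp8s',)

With `match`, the pattern is implicitly anchored at the beginning.
The match spans [0:8] → '/*cp8s*/'.
Captured: group 1 = 'cp8s'.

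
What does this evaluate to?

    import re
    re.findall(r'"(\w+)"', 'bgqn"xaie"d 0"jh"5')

['xaie', 'jh']

`findall` collects group 1 from each match (2 total).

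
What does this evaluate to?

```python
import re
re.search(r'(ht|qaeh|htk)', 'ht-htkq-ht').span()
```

`re.search` tries every starting position until one works.
The match spans [0:2] → 'ht'.
Captured: group 1 = 'ht'.

(0, 2)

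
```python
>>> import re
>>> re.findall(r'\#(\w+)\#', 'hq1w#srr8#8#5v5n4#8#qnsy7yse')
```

['srr8', '5v5n4']

One capturing group, so `findall` returns just the captured substring from each match — 2 in all.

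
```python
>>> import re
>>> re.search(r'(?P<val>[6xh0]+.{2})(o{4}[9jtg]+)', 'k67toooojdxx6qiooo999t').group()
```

The match spans [1:9] → '67tooooj'.

'67tooooj'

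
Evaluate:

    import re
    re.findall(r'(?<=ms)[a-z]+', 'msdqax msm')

['dqax', 'm']

The `(?=…)`/`(?<=…)` assertion just peeks at neighbouring text; it doesn't advance the match position.
With no groups in the pattern, `findall` gives back each whole match — 2 here.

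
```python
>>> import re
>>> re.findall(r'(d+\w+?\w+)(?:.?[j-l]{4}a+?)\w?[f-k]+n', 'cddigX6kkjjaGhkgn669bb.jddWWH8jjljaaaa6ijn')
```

['ddigX6', 'ddWWH8']

This matches one or more of the literal 'd', then one or more of a word character (lazy), then one or more of a word character (captured); then optionally any character, then exactly 4 of a character in [j-l], then one or more of the literal 'a' (lazy) (non-capturing group); then optionally a word character, then one or more of a character in [f-k], then a literal 'n'.
One capturing group, so `findall` returns just the captured substring from each match — 2 in all.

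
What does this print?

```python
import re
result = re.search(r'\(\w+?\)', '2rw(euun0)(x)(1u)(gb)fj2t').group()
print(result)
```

(euun0)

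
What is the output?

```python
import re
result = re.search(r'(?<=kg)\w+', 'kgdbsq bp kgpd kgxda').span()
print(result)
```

Lookahead/lookbehind check context without consuming it, so the matched span excludes the asserted characters.
`re.search` scans for the first position where the pattern succeeds.
The match spans [2:6] → 'dbsq'.

(2, 6)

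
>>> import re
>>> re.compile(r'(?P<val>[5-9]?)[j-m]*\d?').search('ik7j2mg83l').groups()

The match spans [0:0] → ''.
Captured: group 1 = ''.

('',)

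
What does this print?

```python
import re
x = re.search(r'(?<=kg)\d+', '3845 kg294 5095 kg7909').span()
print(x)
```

(7, 10)

The lookaround is zero-width — it requires the adjacent text to match without consuming it, so the asserted text isn't part of the match.
`re.search` tries every starting position until one works.
The match spans [7:10] → '294'.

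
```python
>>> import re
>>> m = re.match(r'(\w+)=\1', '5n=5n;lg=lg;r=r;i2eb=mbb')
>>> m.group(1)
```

'5n'

`\1` is not a pattern — it's the concrete string captured by group 1, re-applied verbatim.
`re.match` only tries the pattern at the start of the string.
The match spans [0:5] → '5n=5n'.
Captured: group 1 = '5n'.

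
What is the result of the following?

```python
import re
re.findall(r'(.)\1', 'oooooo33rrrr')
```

A backreference is literal: `\1` must see the identical characters the first group matched.
Walking the string: at [0:2] match 'oo', group 1 = 'o'; at [2:4] match 'oo', group 1 = 'o'; at [4:6] match 'oo', group 1 = 'o'; at [6:8] match '33', group 1 = '3'; at [8:10] match 'rr', group 1 = 'r'; ….
Because there's exactly one group, `findall` drops the full match and keeps group 1 from each hit.

['o', 'o', 'o', '3', 'r', 'r']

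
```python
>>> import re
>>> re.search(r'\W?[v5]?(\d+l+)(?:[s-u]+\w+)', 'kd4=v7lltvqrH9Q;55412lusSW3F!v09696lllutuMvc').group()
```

The pattern matches optionally a non-word character, then optionally one of [v5]; then one or more of a digit, then one or more of the literal 'l' (captured); then one or more of a character in [s-u], then one or more of a word character (non-capturing group).
The match spans [3:15] → '=v7lltvqrH9Q'.

'=v7lltvqrH9Q'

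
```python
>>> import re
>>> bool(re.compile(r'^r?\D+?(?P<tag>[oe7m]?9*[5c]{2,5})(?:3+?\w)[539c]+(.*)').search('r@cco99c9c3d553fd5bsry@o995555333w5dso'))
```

False

Here no position works, so the call returns None, and `bool(None)` is False.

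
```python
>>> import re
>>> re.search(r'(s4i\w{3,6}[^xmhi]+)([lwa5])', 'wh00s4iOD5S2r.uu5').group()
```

's4iOD5S2r.uu5'

The match spans [4:17] → 's4iOD5S2r.uu5'.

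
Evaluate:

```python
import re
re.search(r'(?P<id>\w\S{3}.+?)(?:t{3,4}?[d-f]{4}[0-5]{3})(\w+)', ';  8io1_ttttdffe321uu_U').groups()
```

The match spans [3:23] → '8io1_ttttdffe321uu_U'.
Captured: group 1 = '8io1_', group 2 = 'uu_U'.

('8io1_', 'uu_U')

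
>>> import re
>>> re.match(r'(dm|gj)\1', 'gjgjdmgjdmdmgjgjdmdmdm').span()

(0, 4)

The backreference `\1` re-matches whatever the first group consumed, character for character.
With `match`, the pattern is implicitly anchored at the beginning.
The match spans [0:4] → 'gjgj'.
Captured: group 1 = 'gj'.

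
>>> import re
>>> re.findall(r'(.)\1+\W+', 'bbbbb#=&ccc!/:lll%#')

`\1` is not a pattern — it's the concrete string captured by group 1, re-applied verbatim.
Scanning left to right: at [0:8] match 'bbbbb#=&', group 1 = 'b'; at [8:14] match 'ccc!/:', group 1 = 'c'; at [14:19] match 'lll%#', group 1 = 'l'.
One capturing group, so `findall` returns just the captured substring from each match — 3 in all.

['b', 'c', 'l']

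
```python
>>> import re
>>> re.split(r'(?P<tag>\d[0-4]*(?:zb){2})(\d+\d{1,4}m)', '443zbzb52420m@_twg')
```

Pattern: a digit, then zero or more of a character in [0-4], then the literal 'zb' repeated 2 times (captured as 'tag'); then one or more of a digit, then 1 to 4 of a digit, then the literal 'm' (captured).
Matches to split on: at [0:13] → '443zbzb52420m'.
With a capturing group present, the delimiter's captured portion is kept in the result list.

['', '443zbzb', '52420m', '@_twg']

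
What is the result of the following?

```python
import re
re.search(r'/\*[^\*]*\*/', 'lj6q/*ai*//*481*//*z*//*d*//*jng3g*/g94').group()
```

The match spans [4:10] → '/*ai*/'.

'/*ai*/'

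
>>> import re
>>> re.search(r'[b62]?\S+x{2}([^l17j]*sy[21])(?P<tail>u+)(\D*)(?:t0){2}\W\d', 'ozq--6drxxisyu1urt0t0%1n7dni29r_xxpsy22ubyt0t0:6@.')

None

The pattern matches optionally one of [b62], then one or more of a non-whitespace character, then exactly 2 of a literal 'x'; then zero or more of any character except [l17j], then the literal 'sy', then one of [21] (captured); then one or more of a literal 'u' (captured as 'tail'); then zero or more of a non-digit (captured); then the literal 't0' repeated 2 times, then a non-word character, then a digit.
Here no position works, so the call returns None.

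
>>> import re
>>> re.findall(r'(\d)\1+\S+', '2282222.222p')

The backreference `\1` re-matches whatever the first group consumed, character for character.
Scanning left to right: at [0:12] match '2282222.222p', group 1 = '2'.
One capturing group, so `findall` returns just the captured substring from the one match — 1 in all.

['2']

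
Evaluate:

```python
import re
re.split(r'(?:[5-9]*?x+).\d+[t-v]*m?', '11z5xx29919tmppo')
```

The pattern matches zero or more of a character in [5-9] (lazy), then one or more of a literal 'x' (non-capturing group); then any character, then one or more of a digit; then zero or more of a character in [t-v], then optionally a literal 'm'.
Matches to split on: at [3:13] → '5xx29919tm'.
`split` removes every match and returns the 2 fragments in between.

['11z', 'ppo']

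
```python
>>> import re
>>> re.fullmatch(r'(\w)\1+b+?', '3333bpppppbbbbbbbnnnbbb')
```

`\1` is not a pattern — it's the concrete string captured by group 1, re-applied verbatim.
For `fullmatch`, every character of the input must be accounted for by the pattern.
Here there's no way to consume every character, so the call returns None.

None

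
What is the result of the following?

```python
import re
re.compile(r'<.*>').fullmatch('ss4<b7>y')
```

None

For `fullmatch`, every character of the input must be accounted for by the pattern.
Here there's no way to consume every character, so the call returns None.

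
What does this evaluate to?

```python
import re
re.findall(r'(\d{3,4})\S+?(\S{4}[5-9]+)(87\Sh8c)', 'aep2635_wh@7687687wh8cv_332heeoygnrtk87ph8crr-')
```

[('2635', 'wh@76876', '87wh8c')]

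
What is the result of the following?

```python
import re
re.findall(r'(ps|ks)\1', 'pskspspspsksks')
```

['ps', 'ks']

`\1` is not a pattern — it's the concrete string captured by group 1, re-applied verbatim.
Scanning left to right: at [4:8] match 'psps', group 1 = 'ps'; at [10:14] match 'ksks', group 1 = 'ks'.
One capturing group, so `findall` returns just the captured substring from each match — 2 in all.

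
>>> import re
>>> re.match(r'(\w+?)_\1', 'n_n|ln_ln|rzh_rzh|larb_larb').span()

(0, 3)

`\1` is not a pattern — it's the concrete string captured by group 1, re-applied verbatim.
`re.match` won't scan ahead — the pattern has to work from the very first character.
The match spans [0:3] → 'n_n'.
Captured: group 1 = 'n'.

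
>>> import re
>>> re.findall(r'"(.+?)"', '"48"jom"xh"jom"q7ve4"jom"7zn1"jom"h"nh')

`findall` collects group 1 from each match (5 total).

['48', 'xh', 'q7ve4', '7zn1', 'h']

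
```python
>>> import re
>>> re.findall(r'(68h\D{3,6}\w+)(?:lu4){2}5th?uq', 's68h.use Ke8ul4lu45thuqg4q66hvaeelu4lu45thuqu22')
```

['68h.use Ke8ul4lu45thuqg4q66hvaee']

The pattern matches the literal '68h', then 3 to 6 of a non-digit, then one or more of a word character (captured); then the literal 'lu4' repeated 2 times, then the literal '5t'; then optionally a literal 'h', then the literal 'uq'.
Walking the string: at [1:44] match '68h.use Ke8ul4lu45thuqg4q66hvaeelu4lu45thuq', group 1 = '68h.use Ke8ul4lu45thuqg4q66hvaee'.
`findall` collects group 1 from the one match (1 total).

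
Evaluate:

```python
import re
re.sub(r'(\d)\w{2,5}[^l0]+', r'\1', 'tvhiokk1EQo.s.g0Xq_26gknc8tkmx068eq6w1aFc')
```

`\1` in the replacement pulls in group 1's text for each match.

'tvhiokk100'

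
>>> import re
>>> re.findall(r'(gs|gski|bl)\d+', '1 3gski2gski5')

['gski', 'gski']

Because there's exactly one group, `findall` drops the full match and keeps group 1 from each hit.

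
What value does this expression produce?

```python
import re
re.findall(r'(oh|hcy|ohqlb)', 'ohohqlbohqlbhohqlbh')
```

Alternation isn't longest-match — the leftmost alternative that fits at this position is chosen.
`findall` collects group 1 from each match (4 total).

['oh', 'oh', 'oh', 'oh']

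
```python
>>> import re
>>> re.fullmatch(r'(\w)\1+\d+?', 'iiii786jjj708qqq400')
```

None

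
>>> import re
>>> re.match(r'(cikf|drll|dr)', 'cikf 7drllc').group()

`re.match` only tries the pattern at the start of the string.
The match spans [0:4] → 'cikf'.
Captured: group 1 = 'cikf'.

'cikf'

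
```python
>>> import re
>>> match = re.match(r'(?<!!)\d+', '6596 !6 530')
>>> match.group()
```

'6596'

`match` is anchored at position 0; if the pattern doesn't fit there, it returns None.
The match spans [0:4] → '6596'.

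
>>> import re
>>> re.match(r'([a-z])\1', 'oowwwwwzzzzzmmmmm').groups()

('o',)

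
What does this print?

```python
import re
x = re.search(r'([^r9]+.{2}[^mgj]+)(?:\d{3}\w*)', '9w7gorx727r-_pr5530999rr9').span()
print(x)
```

The match spans [1:25] → 'w7gorx727r-_pr5530999rr9'.

(1, 25)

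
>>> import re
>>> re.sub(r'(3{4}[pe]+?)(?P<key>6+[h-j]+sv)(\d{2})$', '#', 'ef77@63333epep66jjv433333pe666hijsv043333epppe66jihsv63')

'ef77@63333epep66jjv433333pe666hijsv04#'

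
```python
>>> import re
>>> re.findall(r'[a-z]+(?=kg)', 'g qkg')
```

Lookahead/lookbehind check context without consuming it, so the matched span excludes the asserted characters.
Since nothing is captured, `findall` lists the 1 matched substring directly.

['q']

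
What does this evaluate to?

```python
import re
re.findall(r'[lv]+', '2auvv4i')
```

['vv']

`findall` yields the raw match text (1 of them) because the pattern has no groups.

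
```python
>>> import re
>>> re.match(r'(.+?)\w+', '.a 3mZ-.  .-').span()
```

(0, 2)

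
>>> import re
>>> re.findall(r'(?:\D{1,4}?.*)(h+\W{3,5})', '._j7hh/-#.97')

This matches 1 to 4 of a non-digit (lazy), then zero or more of any character (non-capturing group); then one or more of the literal 'h', then 3 to 5 of a non-word character (captured).
Matches: at [0:10] match '._j7hh/-#.', group 1 = 'h/-#.'.
One capturing group, so `findall` returns just the captured substring from the one match — 1 in all.

['h/-#.']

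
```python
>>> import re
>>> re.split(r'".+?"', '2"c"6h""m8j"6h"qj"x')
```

['2', '6h', '6h', 'x']

A non-greedy quantifier consumes as few characters as it can — just enough that the remainder of the pattern still matches from where it stops; whatever follows it matches normally.
Matches to split on: at [1:4] → '"c"'; at [6:12] → '""m8j"'; at [14:18] → '"qj"'.
Each match becomes a cut point; 4 segments remain.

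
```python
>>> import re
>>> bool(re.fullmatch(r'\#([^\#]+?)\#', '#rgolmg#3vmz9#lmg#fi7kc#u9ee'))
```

False

`fullmatch` succeeds only if the pattern covers the string from start to end.
Here there's no way to consume every character, so the call returns None, and `bool(None)` is False.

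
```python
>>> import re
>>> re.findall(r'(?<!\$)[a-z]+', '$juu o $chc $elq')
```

The negative lookaround is zero-width — it rules out positions where the adjacent text would match, without consuming anything.
`findall` yields the raw match text (4 of them) because the pattern has no groups.

['uu', 'o', 'hc', 'lq']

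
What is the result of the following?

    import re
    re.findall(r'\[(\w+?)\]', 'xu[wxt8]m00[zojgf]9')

['wxt8', 'zojgf']

With a single group, `findall` returns only what that group captured — 2 items.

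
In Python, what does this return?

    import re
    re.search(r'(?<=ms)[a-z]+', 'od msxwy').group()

The lookaround is zero-width — it requires the adjacent text to match without consuming it, so the asserted text isn't part of the match.
Unlike `match`, `search` isn't anchored — it looks for the pattern anywhere in the string.
The match spans [5:8] → 'xwy'.

'xwy'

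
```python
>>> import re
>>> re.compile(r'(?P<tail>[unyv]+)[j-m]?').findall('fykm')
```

The pattern matches one or more of one of [unyv] (captured as 'tail'); then optionally a character in [j-m].
Walking the string: at [1:3] match 'yk', group 1 = 'y'.
With a single group, `findall` returns only what that group captured — 1 item.

['y']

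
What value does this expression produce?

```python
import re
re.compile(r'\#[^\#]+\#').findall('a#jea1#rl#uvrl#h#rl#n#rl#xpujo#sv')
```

['#jea1#', '#uvrl#', '#rl#', '#rl#']

Since nothing is captured, `findall` lists the 4 matched substrings directly.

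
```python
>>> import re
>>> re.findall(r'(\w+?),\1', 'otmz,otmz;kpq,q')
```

['otmz', 'q']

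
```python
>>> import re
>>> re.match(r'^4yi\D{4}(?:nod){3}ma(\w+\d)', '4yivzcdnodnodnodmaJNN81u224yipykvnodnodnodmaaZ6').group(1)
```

The pattern matches anchored at the start of the string; then the literal '4yi', then exactly 4 of a non-digit; then the literal 'nod' repeated 3 times, then the literal 'ma'; then one or more of a word character, then a digit (captured).
`re.match` only tries the pattern at the start of the string.
The match spans [0:47] → '4yivzcdnodnodnodmaJNN81u224yipykvnodnodnodmaaZ6'.
Captured: group 1 = 'JNN81u224yipykvnodnodnodmaaZ6'.

'JNN81u224yipykvnodnodnodmaaZ6'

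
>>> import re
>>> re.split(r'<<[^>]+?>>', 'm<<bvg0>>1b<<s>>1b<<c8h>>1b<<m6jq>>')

['m', '1b', '1b', '1b', '']

Matches to split on: at [1:9] → '<<bvg0>>'; at [11:16] → '<<s>>'; at [18:25] → '<<c8h>>'; at [27:35] → '<<m6jq>>'.
`split` removes every match and returns the 5 fragments in between.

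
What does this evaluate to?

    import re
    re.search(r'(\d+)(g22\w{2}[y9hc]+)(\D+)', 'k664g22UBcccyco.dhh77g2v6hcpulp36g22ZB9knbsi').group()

'664g22UBcccyco.dhh'

The pattern matches one or more of a digit (captured); then the literal 'g22', then exactly 2 of a word character, then one or more of one of [y9hc] (captured); then one or more of a non-digit (captured).
`re.search` tries every starting position until one works.
The match spans [1:19] → '664g22UBcccyco.dhh'.
Captured: group 1 = '664', group 2 = 'g22UBcccyc', group 3 = 'o.dhh'.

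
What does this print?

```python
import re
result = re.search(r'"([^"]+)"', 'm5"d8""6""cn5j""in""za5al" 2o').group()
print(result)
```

"d8"

The match spans [2:6] → '"d8"'.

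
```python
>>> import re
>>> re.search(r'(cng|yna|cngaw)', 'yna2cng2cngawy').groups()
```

('yna',)

`re.search` scans for the first position where the pattern succeeds.
The match spans [0:3] → 'yna'.
Captured: group 1 = 'yna'.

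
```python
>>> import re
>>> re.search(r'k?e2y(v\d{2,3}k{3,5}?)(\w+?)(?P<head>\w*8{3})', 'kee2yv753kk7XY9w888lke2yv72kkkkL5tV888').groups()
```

The match spans [20:38] → 'ke2yv72kkkkL5tV888'.
Captured: group 1 = 'v72kkk', group 2 = 'k', group 3 = 'L5tV888'.

('v72kkk', 'k', 'L5tV888')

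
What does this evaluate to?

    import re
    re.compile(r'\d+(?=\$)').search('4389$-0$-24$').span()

The `(?=…)`/`(?<=…)` assertion just peeks at neighbouring text; it doesn't advance the match position.
`re.search` scans for the first position where the pattern succeeds.
The match spans [0:4] → '4389'.

(0, 4)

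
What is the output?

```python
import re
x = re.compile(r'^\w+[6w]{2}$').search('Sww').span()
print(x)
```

(0, 3)

The match spans [0:3] → 'Sww'.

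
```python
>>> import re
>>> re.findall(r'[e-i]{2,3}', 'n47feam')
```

This matches 2 to 3 of a character in [e-i].
With no groups in the pattern, `findall` gives back each whole match — 1 here.

['fe']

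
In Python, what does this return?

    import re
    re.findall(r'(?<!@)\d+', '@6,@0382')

Because the assertion is negative and zero-width, positions next to the forbidden text are skipped.
Matches: at [5:8] → '382'.
Since nothing is captured, `findall` lists the 1 matched substring directly.

['382']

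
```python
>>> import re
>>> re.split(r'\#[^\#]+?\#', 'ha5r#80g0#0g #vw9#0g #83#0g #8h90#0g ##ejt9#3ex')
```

Each match becomes a cut point; 6 segments remain.

['ha5r', '0g ', '0g ', '0g ', '0g #', '3ex']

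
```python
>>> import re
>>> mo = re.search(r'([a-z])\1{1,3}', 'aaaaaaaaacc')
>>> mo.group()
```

'aaaa'

The backreference `\1` re-matches whatever the first group consumed, character for character.
`search` walks the string left to right and returns the first match it finds.
The match spans [0:4] → 'aaaa'.
Captured: group 1 = 'a'.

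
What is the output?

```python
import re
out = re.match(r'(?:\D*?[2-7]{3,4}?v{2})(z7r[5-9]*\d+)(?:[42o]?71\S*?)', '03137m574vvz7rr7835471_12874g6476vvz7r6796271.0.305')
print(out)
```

None

This matches zero or more of a non-digit (lazy), then 3 to 4 of a character in [2-7] (lazy), then exactly 2 of a literal 'v' (non-capturing group); then the literal 'z7r', then zero or more of a character in [5-9], then one or more of a digit (captured); then optionally one of [42o], then the literal '71', then zero or more of a non-whitespace character (lazy) (non-capturing group).
`match` is anchored at position 0; if the pattern doesn't fit there, it returns None.
Here position 0 doesn't satisfy it, so the call returns None.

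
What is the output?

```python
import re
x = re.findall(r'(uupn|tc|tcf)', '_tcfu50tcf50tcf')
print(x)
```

Alternation tries branches left to right and keeps the first one that lets the overall match succeed at that position.
Scanning left to right: at [1:3] match 'tc', group 1 = 'tc'; at [7:9] match 'tc', group 1 = 'tc'; at [12:14] match 'tc', group 1 = 'tc'.
One capturing group, so `findall` returns just the captured substring from each match — 3 in all.

['tc', 'tc', 'tc']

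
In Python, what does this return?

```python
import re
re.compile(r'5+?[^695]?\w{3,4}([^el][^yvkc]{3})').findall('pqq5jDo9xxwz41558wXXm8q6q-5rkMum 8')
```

['xwz4', 'Xm8q', 'um 8']

The pattern matches one or more of the literal '5' (lazy), then optionally any character except [695], then 3 to 4 of a word character; then any character except [el], then exactly 3 of any character except [yvkc] (captured).
Because the quantifier is non-greedy, it stops expanding at the earliest point where the rest of the pattern can succeed.
Scanning left to right: at [3:13] match '5jDo9xxwz4', group 1 = 'xwz4'; at [14:23] match '558wXXm8q', group 1 = 'Xm8q'; at [26:34] match '5rkMum 8', group 1 = 'um 8'.
One capturing group, so `findall` returns just the captured substring from each match — 3 in all.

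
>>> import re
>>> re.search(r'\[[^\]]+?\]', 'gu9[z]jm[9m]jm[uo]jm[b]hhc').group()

'[z]'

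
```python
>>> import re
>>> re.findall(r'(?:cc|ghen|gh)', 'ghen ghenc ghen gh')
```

Alternation tries branches left to right and keeps the first one that lets the overall match succeed at that position.
Scanning left to right: at [0:4] → 'ghen'; at [5:9] → 'ghen'; at [11:15] → 'ghen'; at [16:18] → 'gh'.
With no groups in the pattern, `findall` gives back each whole match — 4 here.

['ghen', 'ghen', 'ghen', 'gh']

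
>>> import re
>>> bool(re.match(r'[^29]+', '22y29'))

Pattern: one or more of any character except [29].
`re.match` only tries the pattern at the start of the string.
Here the string doesn't start with a match, so the call returns None, and `bool(None)` is False.

False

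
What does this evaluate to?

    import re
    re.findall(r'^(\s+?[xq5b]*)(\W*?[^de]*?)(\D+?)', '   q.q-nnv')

[(' ', '', ' ')]

The pattern matches anchored at the start of the string; then one or more of whitespace (lazy), then zero or more of one of [xq5b] (captured); then zero or more of a non-word character (lazy), then zero or more of any character except [de] (lazy) (captured); then one or more of a non-digit (lazy) (captured).
Scanning left to right: at [0:2] match '  ', groups = (' ', '', ' ').
With 3 capturing groups, `findall` returns a 3-tuple per match.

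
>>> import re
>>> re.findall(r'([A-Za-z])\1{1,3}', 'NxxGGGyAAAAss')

After group 1 captures some text, `\1` only succeeds where that same text appears again.
`findall` collects group 1 from each match (4 total).

['x', 'G', 'A', 's']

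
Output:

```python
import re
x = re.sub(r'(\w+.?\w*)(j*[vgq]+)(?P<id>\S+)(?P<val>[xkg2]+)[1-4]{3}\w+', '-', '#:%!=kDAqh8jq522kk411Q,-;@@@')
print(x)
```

Pattern: one or more of a word character, then optionally any character, then zero or more of a word character (captured); then zero or more of the literal 'j', then one or more of one of [vgq] (captured); then one or more of a non-whitespace character (captured as 'id'); then one or more of one of [xkg2] (captured as 'val'); then exactly 3 of a character in [1-4]; then one or more of a word character.
`sub` substitutes '-' at each match site.

#:%!=-,-;@@@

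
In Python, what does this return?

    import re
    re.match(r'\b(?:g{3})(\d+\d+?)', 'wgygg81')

Pattern: a word boundary (`\b`, zero-width); then exactly 3 of a literal 'g' (non-capturing group); then one or more of a digit, then one or more of a digit (lazy) (captured).
With `match`, the pattern is implicitly anchored at the beginning.
Here the pattern fails at index 0, so the call returns None.

None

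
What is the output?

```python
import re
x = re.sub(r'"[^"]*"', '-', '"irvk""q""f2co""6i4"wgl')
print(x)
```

Matches: at [0:6] → '"irvk"'; at [6:9] → '"q"'; at [9:15] → '"f2co"'; at [15:20] → '"6i4"'.
Every occurrence is swapped for '-'.

----wgl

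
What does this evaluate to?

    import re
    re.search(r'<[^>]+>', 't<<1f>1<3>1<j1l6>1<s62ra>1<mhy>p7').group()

'<<1f>'

`re.search` scans for the first position where the pattern succeeds.
The match spans [1:6] → '<<1f>'.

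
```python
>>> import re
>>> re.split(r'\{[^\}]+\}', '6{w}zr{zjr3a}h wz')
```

['6', 'zr', 'h wz']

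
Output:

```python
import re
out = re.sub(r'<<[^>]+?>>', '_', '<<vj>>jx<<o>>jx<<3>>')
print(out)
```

Matches: at [0:6] → '<<vj>>'; at [8:13] → '<<o>>'; at [15:20] → '<<3>>'.
Every occurrence is swapped for '_'.

_jx_jx_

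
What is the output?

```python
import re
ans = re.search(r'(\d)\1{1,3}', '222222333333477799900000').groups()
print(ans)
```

('2',)

The match spans [0:4] → '2222'.
Captured: group 1 = '2'.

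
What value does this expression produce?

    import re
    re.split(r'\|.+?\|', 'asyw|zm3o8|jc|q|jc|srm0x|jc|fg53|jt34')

['asyw', 'jc', 'jc', 'jc', 'jt34']

`split` removes every match and returns the 5 fragments in between.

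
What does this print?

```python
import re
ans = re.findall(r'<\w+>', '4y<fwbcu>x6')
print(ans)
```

['<fwbcu>']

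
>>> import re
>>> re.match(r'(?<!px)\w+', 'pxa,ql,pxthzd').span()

With `match`, the pattern is implicitly anchored at the beginning.
The match spans [0:3] → 'pxa'.

(0, 3)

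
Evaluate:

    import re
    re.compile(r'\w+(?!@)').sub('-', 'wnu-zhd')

The negative lookahead/lookbehind blocks any match where the forbidden context is present.
Matches: at [0:3] → 'wnu'; at [4:7] → 'zhd'.
Every occurrence is swapped for '-'.

'---'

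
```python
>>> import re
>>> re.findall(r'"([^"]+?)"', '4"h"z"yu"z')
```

['h', 'yu']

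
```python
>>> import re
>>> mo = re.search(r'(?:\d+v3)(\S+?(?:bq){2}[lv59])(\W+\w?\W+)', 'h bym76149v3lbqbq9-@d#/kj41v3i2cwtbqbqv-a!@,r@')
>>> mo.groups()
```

('lbqbq9', '-@d#/')

The match spans [5:23] → '76149v3lbqbq9-@d#/'.
Captured: group 1 = 'lbqbq9', group 2 = '-@d#/'.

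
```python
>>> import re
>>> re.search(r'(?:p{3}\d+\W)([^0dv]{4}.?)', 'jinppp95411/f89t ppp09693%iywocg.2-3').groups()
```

The pattern matches exactly 3 of the literal 'p', then one or more of a digit, then a non-word character (non-capturing group); then exactly 4 of any character except [0dv], then optionally any character (captured).
`re.search` scans for the first position where the pattern succeeds.
The match spans [3:17] → 'ppp95411/f89t '.
Captured: group 1 = 'f89t '.

('f89t ',)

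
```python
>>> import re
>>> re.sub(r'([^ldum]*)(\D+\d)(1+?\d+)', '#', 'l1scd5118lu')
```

The pattern matches zero or more of any character except [ldum] (captured); then one or more of a non-digit, then a digit (captured); then one or more of a literal '1' (lazy), then one or more of a digit (captured).
Matches: at [1:9] → '1scd5118'.
Every occurrence is swapped for '#'.

'l#lu'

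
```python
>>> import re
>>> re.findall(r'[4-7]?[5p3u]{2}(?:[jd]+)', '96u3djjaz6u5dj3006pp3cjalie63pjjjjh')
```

The pattern matches optionally a character in [4-7], then exactly 2 of one of [5p3u]; then one or more of one of [jd] (non-capturing group).
Walking the string: at [1:7] → '6u3djj'; at [9:14] → '6u5dj'; at [27:34] → '63pjjjj'.
Since nothing is captured, `findall` lists the 3 matched substrings directly.

['6u3djj', '6u5dj', '63pjjjj']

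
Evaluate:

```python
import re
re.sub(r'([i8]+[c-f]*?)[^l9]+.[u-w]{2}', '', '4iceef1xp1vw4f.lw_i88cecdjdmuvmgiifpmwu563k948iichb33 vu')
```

The pattern matches one or more of one of [i8], then zero or more of a character in [c-f] (lazy) (captured); then one or more of any character except [l9], then any character, then exactly 2 of a character in [u-w].
`sub` substitutes '' at each match site.

'44f.lw_563k94'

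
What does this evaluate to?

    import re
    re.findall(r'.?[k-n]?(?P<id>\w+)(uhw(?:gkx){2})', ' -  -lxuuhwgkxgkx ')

[('xu', 'uhwgkxgkx')]

Multiple groups make `findall` return tuples — one 2-tuple for the one match.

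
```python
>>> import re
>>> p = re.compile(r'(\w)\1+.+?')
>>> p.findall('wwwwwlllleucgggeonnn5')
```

The backreference `\1` re-matches whatever the first group consumed, character for character.
Because there's exactly one group, `findall` drops the full match and keeps group 1 from each hit.

['w', 'l', 'g', 'n']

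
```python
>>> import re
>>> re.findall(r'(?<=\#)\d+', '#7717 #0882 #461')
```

['7717', '0882', '461']

Lookahead/lookbehind check context without consuming it, so the matched span excludes the asserted characters.
`findall` yields the raw match text (3 of them) because the pattern has no groups.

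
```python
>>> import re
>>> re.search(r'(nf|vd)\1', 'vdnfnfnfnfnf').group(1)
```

The match spans [2:6] → 'nfnf'.
Captured: group 1 = 'nf'.

'nf'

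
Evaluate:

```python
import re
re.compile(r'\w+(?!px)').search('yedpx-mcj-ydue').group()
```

The negative lookaround is zero-width — it rules out positions where the adjacent text would match, without consuming anything.
The match spans [0:5] → 'yedpx'.

'yedpx'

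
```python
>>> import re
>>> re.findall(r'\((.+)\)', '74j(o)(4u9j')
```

['o']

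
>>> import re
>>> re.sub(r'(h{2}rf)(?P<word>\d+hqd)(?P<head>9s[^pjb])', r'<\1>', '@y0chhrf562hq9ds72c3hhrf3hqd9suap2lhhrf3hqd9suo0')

Each match is replaced using the text its own group 1 captured.

'@y0chhrf562hq9ds72c3<hhrf>ap2l<hhrf>o0'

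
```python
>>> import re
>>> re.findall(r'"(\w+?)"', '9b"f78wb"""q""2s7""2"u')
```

With a single group, `findall` returns only what that group captured — 4 items.

['f78wb', 'q', '2s7', '2']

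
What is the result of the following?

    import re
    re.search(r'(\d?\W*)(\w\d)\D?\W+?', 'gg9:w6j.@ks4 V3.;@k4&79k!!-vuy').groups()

The pattern matches optionally a digit, then zero or more of a non-word character (captured); then a word character, then a digit (captured); then optionally a non-digit, then one or more of a non-word character (lazy).
`re.search` tries every starting position until one works.
The match spans [1:4] → 'g9:'.
Captured: group 1 = '', group 2 = 'g9'.

('', 'g9')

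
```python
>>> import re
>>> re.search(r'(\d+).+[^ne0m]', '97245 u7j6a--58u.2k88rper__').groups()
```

This matches one or more of a digit (captured); then one or more of any character, then any character except [ne0m].
`re.search` tries every starting position until one works.
The match spans [0:27] → '97245 u7j6a--58u.2k88rper__'.
Captured: group 1 = '97245'.

('97245',)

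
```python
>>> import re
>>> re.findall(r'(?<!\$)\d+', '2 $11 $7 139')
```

['2', '1', '139']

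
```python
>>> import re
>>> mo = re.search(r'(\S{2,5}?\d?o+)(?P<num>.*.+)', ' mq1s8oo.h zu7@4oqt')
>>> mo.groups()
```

('mq1s8oo', '.h zu7@4oqt')

This matches 2 to 5 of a non-whitespace character (lazy), then optionally a digit, then one or more of the literal 'o' (captured); then zero or more of any character, then one or more of any character (captured as 'num').
`re.search` tries every starting position until one works.
The match spans [1:19] → 'mq1s8oo.h zu7@4oqt'.
Captured: group 1 = 'mq1s8oo', group 2 = '.h zu7@4oqt'.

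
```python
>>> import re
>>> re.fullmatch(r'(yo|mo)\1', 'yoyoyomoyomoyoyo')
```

After group 1 captures some text, `\1` only succeeds where that same text appears again.
For `fullmatch`, every character of the input must be accounted for by the pattern.
Here there's no way to consume every character, so the call returns None.

None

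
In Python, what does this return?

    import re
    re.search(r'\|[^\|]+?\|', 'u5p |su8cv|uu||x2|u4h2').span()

`search` walks the string left to right and returns the first match it finds.
The match spans [4:11] → '|su8cv|'.

(4, 11)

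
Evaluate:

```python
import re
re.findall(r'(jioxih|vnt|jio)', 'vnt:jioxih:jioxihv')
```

['vnt', 'jioxih', 'jioxih']

The regex engine tests alternatives in the order written; an earlier branch that matches wins even if a later one would match more.
Scanning left to right: at [0:3] match 'vnt', group 1 = 'vnt'; at [4:10] match 'jioxih', group 1 = 'jioxih'; at [11:17] match 'jioxih', group 1 = 'jioxih'.
Because there's exactly one group, `findall` drops the full match and keeps group 1 from each hit.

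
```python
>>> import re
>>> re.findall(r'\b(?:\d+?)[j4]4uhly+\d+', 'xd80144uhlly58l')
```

[]

Pattern: a word boundary (`\b`, zero-width); then one or more of a digit (lazy) (non-capturing group); then one of [j4], then the literal '4uh'; then a literal 'l', then one or more of the literal 'y', then one or more of a digit.
With no groups in the pattern, `findall` gives back each whole match — 0 here.
Nothing in the string satisfies the pattern, so the list is empty.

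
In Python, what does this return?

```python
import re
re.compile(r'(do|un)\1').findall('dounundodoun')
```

['un', 'do']

`\1` is not a pattern — it's the concrete string captured by group 1, re-applied verbatim.
Walking the string: at [2:6] match 'unun', group 1 = 'un'; at [6:10] match 'dodo', group 1 = 'do'.
Because there's exactly one group, `findall` drops the full match and keeps group 1 from each hit.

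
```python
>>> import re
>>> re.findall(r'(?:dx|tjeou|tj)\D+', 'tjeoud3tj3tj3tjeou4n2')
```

['tjeoud', 'tjeou']

Matches: at [0:6] → 'tjeoud'; at [13:18] → 'tjeou'.
Since nothing is captured, `findall` lists the 2 matched substrings directly.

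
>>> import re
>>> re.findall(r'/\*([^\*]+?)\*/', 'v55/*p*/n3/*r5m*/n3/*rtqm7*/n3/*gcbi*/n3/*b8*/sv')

Matches: at [3:8] match '/*p*/', group 1 = 'p'; at [10:17] match '/*r5m*/', group 1 = 'r5m'; at [19:28] match '/*rtqm7*/', group 1 = 'rtqm7'; at [30:38] match '/*gcbi*/', group 1 = 'gcbi'; at [40:46] match '/*b8*/', group 1 = 'b8'.
`findall` collects group 1 from each match (5 total).

['p', 'r5m', 'rtqm7', 'gcbi', 'b8']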